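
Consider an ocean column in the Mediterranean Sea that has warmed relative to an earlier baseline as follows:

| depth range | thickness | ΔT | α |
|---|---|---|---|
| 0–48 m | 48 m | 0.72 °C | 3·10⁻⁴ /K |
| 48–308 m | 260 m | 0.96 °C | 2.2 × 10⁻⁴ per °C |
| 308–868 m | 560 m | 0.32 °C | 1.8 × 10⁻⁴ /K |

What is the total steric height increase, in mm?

97.5 mm

Layer 1: 48 × 0.72 × 3×10⁻⁴ = 0.010368 m
48–308 m: 2.2×10⁻⁴ × 260 × 0.96 = 0.054912 m
1.8×10⁻⁴ × 0.32 × 560 = 0.032256 m
Δh = 0.010368 + 0.054912 + 0.032256 = 0.097536 m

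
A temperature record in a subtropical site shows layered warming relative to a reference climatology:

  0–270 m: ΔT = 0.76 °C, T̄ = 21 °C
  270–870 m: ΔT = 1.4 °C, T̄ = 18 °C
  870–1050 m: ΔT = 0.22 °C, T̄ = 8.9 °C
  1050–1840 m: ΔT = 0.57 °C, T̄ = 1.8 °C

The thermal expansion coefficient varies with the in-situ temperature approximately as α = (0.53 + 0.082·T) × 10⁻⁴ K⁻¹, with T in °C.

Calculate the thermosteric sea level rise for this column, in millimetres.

Layer 1: α = (0.53 + 0.082×21)×10⁻⁴ = 2.252×10⁻⁴ K⁻¹
Layer 2: α = (0.53 + 0.082×18)×10⁻⁴ = 2.006×10⁻⁴ K⁻¹
Layer 3: α = (0.53 + 0.082×8.9)×10⁻⁴ = 1.2598×10⁻⁴ K⁻¹
Layer 4: α = (0.53 + 0.082×1.8)×10⁻⁴ = 0.6776×10⁻⁴ K⁻¹
270 × 2.252×10⁻⁴ × 0.76 = 0.04621104 m
270–870 m: 1.4 × 600 × 2.006×10⁻⁴ = 0.168504 m
Layer 3: 1.2598×10⁻⁴ × 180 × 0.22 = 0.004988808 m
Layer 4: 0.6776×10⁻⁴ × 790 × 0.57 = 0.030512328 m
Δh = 0.04621104 + 0.168504 + 0.004988808 + 0.030512328 = 0.250216176 m

Δh = 250 mm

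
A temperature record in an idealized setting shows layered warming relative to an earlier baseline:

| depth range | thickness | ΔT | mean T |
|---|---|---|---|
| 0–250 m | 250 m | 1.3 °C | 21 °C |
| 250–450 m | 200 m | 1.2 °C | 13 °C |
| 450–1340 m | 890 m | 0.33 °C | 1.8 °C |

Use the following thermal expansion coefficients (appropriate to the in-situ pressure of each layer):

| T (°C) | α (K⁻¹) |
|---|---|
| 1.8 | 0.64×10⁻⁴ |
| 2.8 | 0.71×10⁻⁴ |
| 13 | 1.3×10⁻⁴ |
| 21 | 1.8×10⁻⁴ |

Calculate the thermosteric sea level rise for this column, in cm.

about 10.8 cm

Layer 1 at 21 °C → α = 1.8×10⁻⁴ K⁻¹
Layer 2 at 13 °C → α = 1.3×10⁻⁴ K⁻¹
Layer 3 at 1.8 °C → α = 0.64×10⁻⁴ K⁻¹
0–250 m: 1.8×10⁻⁴ × 250 × 1.3 = 0.05850 m
Layer 2: 1.3×10⁻⁴ × 200 × 1.2 = 0.03120 m
450–1340 m: 0.64×10⁻⁴ × 890 × 0.33 = 0.0187968 m
Δh = 0.05850 + 0.03120 + 0.0187968 = 0.1084968 m ≈ 10.8 cm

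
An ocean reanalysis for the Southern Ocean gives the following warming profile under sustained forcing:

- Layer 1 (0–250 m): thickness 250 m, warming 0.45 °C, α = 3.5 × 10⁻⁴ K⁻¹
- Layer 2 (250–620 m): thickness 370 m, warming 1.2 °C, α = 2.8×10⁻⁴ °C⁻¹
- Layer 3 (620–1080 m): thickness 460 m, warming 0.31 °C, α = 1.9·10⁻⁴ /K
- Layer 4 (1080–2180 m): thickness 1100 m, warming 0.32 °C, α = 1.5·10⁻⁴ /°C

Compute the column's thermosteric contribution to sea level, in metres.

Δh = 0.24 m

0–250 m: 3.5×10⁻⁴ × 0.45 × 250 = 0.039375 m
1.2 × 370 × 2.8×10⁻⁴ = 0.12432 m
620–1080 m: 0.31 × 1.9×10⁻⁴ × 460 = 0.027094 m
1080–2180 m: 0.32 × 1100 × 1.5×10⁻⁴ = 0.05280 m
Δh = 0.039375 + 0.12432 + 0.027094 + 0.05280 = 0.243589 m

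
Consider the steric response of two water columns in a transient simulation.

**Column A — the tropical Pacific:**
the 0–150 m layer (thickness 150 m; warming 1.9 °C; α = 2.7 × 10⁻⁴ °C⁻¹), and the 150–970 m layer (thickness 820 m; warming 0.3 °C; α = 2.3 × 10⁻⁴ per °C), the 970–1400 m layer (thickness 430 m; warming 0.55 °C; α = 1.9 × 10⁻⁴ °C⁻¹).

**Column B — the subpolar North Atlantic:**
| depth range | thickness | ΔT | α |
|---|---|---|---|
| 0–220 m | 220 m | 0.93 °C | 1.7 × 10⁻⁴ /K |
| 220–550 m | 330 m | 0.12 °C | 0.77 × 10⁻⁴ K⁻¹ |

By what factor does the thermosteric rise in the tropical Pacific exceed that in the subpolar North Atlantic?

A 1.9 × 2.7×10⁻⁴ × 150 = 0.07695 m
A Layer 2: 0.3 × 2.3×10⁻⁴ × 820 = 0.05658 m
A 0.55 × 1.9×10⁻⁴ × 430 = 0.044935 m
A total: 0.178465 m
B 0–220 m: 0.93 × 1.7×10⁻⁴ × 220 = 0.034782 m
B 330 × 0.77×10⁻⁴ × 0.12 = 0.0030492 m
B total: 0.0378312 m
Ratio: 0.178465 / 0.0378312 ≈ 4.717

a factor of 4.72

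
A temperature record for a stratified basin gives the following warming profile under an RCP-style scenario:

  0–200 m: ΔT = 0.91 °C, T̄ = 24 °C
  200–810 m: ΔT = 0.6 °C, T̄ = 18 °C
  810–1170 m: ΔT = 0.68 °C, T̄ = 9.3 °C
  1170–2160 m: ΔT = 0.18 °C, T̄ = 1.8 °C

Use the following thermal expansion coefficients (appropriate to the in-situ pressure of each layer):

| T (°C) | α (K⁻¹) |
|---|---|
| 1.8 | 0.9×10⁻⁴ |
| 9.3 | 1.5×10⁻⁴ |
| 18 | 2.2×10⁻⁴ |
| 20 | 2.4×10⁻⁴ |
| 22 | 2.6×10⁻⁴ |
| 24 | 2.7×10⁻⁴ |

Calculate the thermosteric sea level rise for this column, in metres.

Layer 1 at 24 °C → α = 2.7×10⁻⁴ K⁻¹
Layer 2 at 18 °C → α = 2.2×10⁻⁴ K⁻¹
Layer 3 at 9.3 °C → α = 1.5×10⁻⁴ K⁻¹
Layer 4 at 1.8 °C → α = 0.9×10⁻⁴ K⁻¹
0–200 m: 0.91 × 200 × 2.7×10⁻⁴ = 0.04914 m
200–810 m: 2.2×10⁻⁴ × 610 × 0.6 = 0.08052 m
Layer 3: 360 × 0.68 × 1.5×10⁻⁴ = 0.03672 m
Layer 4: 990 × 0.18 × 0.9×10⁻⁴ = 0.016038 m
Δh = 0.04914 + 0.08052 + 0.03672 + 0.016038 = 0.182418 m ≈ 0.18 m

Δh ≈ 0.18 m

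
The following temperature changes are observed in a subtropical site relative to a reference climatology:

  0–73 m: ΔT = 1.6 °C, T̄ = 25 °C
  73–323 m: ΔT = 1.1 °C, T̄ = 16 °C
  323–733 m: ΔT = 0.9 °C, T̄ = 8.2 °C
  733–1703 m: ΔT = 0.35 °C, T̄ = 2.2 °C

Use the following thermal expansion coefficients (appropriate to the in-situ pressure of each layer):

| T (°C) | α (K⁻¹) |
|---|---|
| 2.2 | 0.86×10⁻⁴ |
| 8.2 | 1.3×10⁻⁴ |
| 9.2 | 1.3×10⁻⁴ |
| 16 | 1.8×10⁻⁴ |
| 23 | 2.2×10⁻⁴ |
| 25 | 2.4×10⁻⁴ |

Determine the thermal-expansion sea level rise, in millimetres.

Δh ≈ 155 mm

Layer 1 at 25 °C → α = 2.4×10⁻⁴ K⁻¹
Layer 2 at 16 °C → α = 1.8×10⁻⁴ K⁻¹
Layer 3 at 8.2 °C → α = 1.3×10⁻⁴ K⁻¹
Layer 4 at 2.2 °C → α = 0.86×10⁻⁴ K⁻¹
0–73 m: 1.6 × 2.4×10⁻⁴ × 73 = 0.028032 m
250 × 1.8×10⁻⁴ × 1.1 = 0.04950 m
1.3×10⁻⁴ × 0.9 × 410 = 0.04797 m
0.86×10⁻⁴ × 970 × 0.35 = 0.029197 m
Δh = 0.028032 + 0.04950 + 0.04797 + 0.029197 = 0.154699 m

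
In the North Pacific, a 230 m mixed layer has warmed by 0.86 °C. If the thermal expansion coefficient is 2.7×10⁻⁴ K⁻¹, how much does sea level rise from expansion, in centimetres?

about 5.3 cm

Δh = αΔT·H = 2.7×10⁻⁴ × 0.86 × 230 = 0.053406 m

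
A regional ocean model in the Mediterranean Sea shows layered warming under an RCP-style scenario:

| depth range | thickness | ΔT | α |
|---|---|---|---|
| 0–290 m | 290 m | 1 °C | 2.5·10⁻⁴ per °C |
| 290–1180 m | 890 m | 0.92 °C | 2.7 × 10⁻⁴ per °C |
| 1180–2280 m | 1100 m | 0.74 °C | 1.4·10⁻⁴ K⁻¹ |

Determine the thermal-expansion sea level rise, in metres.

0–290 m: 2.5×10⁻⁴ × 1 × 290 = 0.07250 m
290–1180 m: 0.92 × 2.7×10⁻⁴ × 890 = 0.221076 m
1.4×10⁻⁴ × 1100 × 0.74 = 0.11396 m
Δh = 0.07250 + 0.221076 + 0.11396 = 0.407536 m ≈ 0.41 m

Δh ≈ 0.41 m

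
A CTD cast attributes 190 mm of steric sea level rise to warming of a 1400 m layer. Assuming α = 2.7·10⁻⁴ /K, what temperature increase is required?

ΔT = Δh/(αH) = 0.19 / (2.7×10⁻⁴ × 1400) ≈ 0.5026 K

0.503 K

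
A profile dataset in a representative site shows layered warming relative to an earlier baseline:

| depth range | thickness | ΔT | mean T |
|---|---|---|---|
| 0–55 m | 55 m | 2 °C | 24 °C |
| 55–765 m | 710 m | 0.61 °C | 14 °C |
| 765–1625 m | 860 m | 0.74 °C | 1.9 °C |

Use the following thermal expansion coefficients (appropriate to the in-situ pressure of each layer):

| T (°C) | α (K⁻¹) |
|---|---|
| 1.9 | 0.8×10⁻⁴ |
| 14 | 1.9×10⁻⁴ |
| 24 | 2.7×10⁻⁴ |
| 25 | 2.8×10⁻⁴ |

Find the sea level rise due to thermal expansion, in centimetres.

Δh = 16.3 cm

Layer 1 at 24 °C → α = 2.7×10⁻⁴ K⁻¹
Layer 2 at 14 °C → α = 1.9×10⁻⁴ K⁻¹
Layer 3 at 1.9 °C → α = 0.8×10⁻⁴ K⁻¹
2 × 55 × 2.7×10⁻⁴ = 0.02970 m
55–765 m: 1.9×10⁻⁴ × 710 × 0.61 = 0.082289 m
765–1625 m: 0.8×10⁻⁴ × 860 × 0.74 = 0.050912 m
Δh = 0.02970 + 0.082289 + 0.050912 = 0.162901 m ≈ 16.3 cm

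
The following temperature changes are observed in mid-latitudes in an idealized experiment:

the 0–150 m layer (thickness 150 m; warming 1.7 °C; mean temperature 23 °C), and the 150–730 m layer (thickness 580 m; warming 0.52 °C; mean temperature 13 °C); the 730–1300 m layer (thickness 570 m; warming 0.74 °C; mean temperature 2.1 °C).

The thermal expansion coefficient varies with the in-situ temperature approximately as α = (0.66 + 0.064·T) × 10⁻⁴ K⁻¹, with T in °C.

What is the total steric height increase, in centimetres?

Δh ≈ 13 cm

Layer 1: α = (0.66 + 0.064×23)×10⁻⁴ = 2.132×10⁻⁴ K⁻¹
Layer 2: α = (0.66 + 0.064×13)×10⁻⁴ = 1.492×10⁻⁴ K⁻¹
Layer 3: α = (0.66 + 0.064×2.1)×10⁻⁴ = 0.7944×10⁻⁴ K⁻¹
150 × 2.132×10⁻⁴ × 1.7 = 0.054366 m
150–730 m: 1.492×10⁻⁴ × 580 × 0.52 = 0.04499872 m
Layer 3: 0.7944×10⁻⁴ × 570 × 0.74 = 0.033507792 m
Δh = 0.054366 + 0.04499872 + 0.033507792 = 0.132872512 m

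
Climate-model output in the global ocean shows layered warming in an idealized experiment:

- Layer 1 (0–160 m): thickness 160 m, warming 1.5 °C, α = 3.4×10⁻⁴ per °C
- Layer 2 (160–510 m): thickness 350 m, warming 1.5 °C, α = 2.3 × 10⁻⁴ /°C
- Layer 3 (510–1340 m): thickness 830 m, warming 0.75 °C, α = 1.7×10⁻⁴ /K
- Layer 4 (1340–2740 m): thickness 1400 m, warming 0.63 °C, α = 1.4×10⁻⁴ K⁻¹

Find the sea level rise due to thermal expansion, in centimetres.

Layer 1: 160 × 1.5 × 3.4×10⁻⁴ = 0.08160 m
350 × 1.5 × 2.3×10⁻⁴ = 0.12075 m
Layer 3: 1.7×10⁻⁴ × 0.75 × 830 = 0.105825 m
1340–2740 m: 1400 × 1.4×10⁻⁴ × 0.63 = 0.12348 m
Δh = 0.08160 + 0.12075 + 0.105825 + 0.12348 = 0.431655 m

Δh = 43.2 cm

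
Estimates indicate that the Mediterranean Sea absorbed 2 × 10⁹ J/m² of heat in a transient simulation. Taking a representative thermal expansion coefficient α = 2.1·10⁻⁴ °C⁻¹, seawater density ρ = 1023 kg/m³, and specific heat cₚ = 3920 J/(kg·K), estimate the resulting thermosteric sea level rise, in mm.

Δh = αQ/(ρcₚ) = 2.1×10⁻⁴ × 2×10⁹ / (1023 × 3920) ≈ 0.10473 m

105 mm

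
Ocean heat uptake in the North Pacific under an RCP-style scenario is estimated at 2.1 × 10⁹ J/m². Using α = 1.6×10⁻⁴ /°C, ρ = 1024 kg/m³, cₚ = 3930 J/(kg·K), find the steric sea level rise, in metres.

Δh = αQ/(ρcₚ) = 1.6×10⁻⁴ × 2.1×10⁹ / (1024 × 3930) ≈ 0.083492 m

Δh = 0.0835 m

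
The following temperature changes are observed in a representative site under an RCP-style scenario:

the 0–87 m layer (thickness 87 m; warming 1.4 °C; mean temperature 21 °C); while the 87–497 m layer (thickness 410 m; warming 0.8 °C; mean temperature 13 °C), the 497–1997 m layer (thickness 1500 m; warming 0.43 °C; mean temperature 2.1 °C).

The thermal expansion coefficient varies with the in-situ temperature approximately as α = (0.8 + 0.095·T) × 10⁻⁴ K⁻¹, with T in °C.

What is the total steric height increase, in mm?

Δh ≈ 165 mm

Layer 1: α = (0.8 + 0.095×21)×10⁻⁴ = 2.795×10⁻⁴ K⁻¹
Layer 2: α = (0.8 + 0.095×13)×10⁻⁴ = 2.035×10⁻⁴ K⁻¹
Layer 3: α = (0.8 + 0.095×2.1)×10⁻⁴ = 0.9995×10⁻⁴ K⁻¹
0–87 m: 1.4 × 87 × 2.795×10⁻⁴ = 0.0340431 m
Layer 2: 0.8 × 410 × 2.035×10⁻⁴ = 0.066748 m
0.43 × 0.9995×10⁻⁴ × 1500 = 0.06446775 m
Δh = 0.0340431 + 0.066748 + 0.06446775 = 0.16525885 m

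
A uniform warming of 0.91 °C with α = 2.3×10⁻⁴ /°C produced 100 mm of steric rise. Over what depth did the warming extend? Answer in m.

about 478 m

H = Δh/(αΔT) = 0.1 / (2.3×10⁻⁴ × 0.91) ≈ 477.8 m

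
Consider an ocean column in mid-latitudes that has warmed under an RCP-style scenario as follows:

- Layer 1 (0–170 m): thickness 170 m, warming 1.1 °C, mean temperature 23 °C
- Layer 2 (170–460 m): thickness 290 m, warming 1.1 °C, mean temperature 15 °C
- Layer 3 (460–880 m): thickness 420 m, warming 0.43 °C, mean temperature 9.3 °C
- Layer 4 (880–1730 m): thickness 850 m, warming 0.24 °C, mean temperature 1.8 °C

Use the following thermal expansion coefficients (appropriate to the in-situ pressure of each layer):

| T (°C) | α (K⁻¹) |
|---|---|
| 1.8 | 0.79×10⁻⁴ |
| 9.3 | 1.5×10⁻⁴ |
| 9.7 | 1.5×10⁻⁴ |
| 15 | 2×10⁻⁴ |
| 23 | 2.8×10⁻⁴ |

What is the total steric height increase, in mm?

Layer 1 at 23 °C → α = 2.8×10⁻⁴ K⁻¹
Layer 2 at 15 °C → α = 2×10⁻⁴ K⁻¹
Layer 3 at 9.3 °C → α = 1.5×10⁻⁴ K⁻¹
Layer 4 at 1.8 °C → α = 0.79×10⁻⁴ K⁻¹
1.1 × 2.8×10⁻⁴ × 170 = 0.05236 m
170–460 m: 2×10⁻⁴ × 290 × 1.1 = 0.06380 m
0.43 × 420 × 1.5×10⁻⁴ = 0.02709 m
880–1730 m: 0.79×10⁻⁴ × 0.24 × 850 = 0.016116 m
Δh = 0.05236 + 0.06380 + 0.02709 + 0.016116 = 0.159366 m ≈ 159 mm

Δh ≈ 159 mm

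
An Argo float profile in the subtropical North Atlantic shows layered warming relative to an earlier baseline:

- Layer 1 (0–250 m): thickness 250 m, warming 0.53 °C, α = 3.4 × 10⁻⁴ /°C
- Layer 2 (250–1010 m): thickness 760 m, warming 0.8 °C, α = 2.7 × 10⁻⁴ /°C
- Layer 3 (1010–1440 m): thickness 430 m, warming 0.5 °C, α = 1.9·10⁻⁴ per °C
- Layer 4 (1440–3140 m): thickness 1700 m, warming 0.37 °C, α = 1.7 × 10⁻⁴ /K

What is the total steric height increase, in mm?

Δh ≈ 357 mm

Layer 1: 3.4×10⁻⁴ × 0.53 × 250 = 0.04505 m
250–1010 m: 2.7×10⁻⁴ × 760 × 0.8 = 0.16416 m
Layer 3: 0.5 × 430 × 1.9×10⁻⁴ = 0.04085 m
Layer 4: 1.7×10⁻⁴ × 1700 × 0.37 = 0.10693 m
Δh = 0.04505 + 0.16416 + 0.04085 + 0.10693 = 0.35699 m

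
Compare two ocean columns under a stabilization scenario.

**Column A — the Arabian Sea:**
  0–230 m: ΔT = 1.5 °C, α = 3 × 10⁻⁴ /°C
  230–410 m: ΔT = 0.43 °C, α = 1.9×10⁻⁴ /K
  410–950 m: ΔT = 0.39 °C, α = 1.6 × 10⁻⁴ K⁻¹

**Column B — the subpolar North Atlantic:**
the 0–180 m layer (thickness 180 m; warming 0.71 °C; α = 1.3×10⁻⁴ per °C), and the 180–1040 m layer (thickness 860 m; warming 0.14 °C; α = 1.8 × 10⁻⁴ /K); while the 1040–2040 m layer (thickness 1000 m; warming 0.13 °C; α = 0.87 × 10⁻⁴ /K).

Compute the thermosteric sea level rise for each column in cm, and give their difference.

A 230 × 1.5 × 3×10⁻⁴ = 0.10350 m
A 1.9×10⁻⁴ × 0.43 × 180 = 0.014706 m
A 1.6×10⁻⁴ × 0.39 × 540 = 0.033696 m
A total: 0.151902 m
B 0–180 m: 180 × 0.71 × 1.3×10⁻⁴ = 0.016614 m
B 180–1040 m: 0.14 × 860 × 1.8×10⁻⁴ = 0.021672 m
B 1040–2040 m: 0.87×10⁻⁴ × 1000 × 0.13 = 0.01131 m
B total: 0.049596 m
Difference: 0.151902 − 0.049596 = 0.102306 m

A: 15 cm; B: 5.0 cm; difference 10 cm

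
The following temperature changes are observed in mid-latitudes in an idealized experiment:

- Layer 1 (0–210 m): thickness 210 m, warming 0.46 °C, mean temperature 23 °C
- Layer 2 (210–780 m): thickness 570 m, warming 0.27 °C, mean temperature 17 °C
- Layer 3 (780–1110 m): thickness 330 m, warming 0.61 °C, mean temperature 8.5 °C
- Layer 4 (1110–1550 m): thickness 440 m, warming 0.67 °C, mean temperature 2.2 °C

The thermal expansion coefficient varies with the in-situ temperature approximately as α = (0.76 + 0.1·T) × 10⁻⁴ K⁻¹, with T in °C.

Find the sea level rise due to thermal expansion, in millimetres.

about 129 mm

Layer 1: α = (0.76 + 0.1×23)×10⁻⁴ = 3.06×10⁻⁴ K⁻¹
Layer 2: α = (0.76 + 0.1×17)×10⁻⁴ = 2.46×10⁻⁴ K⁻¹
Layer 3: α = (0.76 + 0.1×8.5)×10⁻⁴ = 1.61×10⁻⁴ K⁻¹
Layer 4: α = (0.76 + 0.1×2.2)×10⁻⁴ = 0.98×10⁻⁴ K⁻¹
Layer 1: 210 × 0.46 × 3.06×10⁻⁴ = 0.0295596 m
Layer 2: 2.46×10⁻⁴ × 0.27 × 570 = 0.0378594 m
Layer 3: 1.61×10⁻⁴ × 330 × 0.61 = 0.0324093 m
440 × 0.67 × 0.98×10⁻⁴ = 0.0288904 m
Δh = 0.0295596 + 0.0378594 + 0.0324093 + 0.0288904 = 0.1287187 m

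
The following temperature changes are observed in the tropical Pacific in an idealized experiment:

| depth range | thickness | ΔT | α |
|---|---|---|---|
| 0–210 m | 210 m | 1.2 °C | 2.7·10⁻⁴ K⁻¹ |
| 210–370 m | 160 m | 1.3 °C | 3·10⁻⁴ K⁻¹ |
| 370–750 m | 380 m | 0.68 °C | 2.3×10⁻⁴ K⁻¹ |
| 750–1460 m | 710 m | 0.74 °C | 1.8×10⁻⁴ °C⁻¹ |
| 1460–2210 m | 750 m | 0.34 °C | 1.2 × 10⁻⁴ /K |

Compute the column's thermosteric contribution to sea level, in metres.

0–210 m: 210 × 2.7×10⁻⁴ × 1.2 = 0.06804 m
Layer 2: 160 × 1.3 × 3×10⁻⁴ = 0.06240 m
380 × 0.68 × 2.3×10⁻⁴ = 0.059432 m
Layer 4: 1.8×10⁻⁴ × 710 × 0.74 = 0.094572 m
Layer 5: 750 × 0.34 × 1.2×10⁻⁴ = 0.03060 m
Δh = 0.06804 + 0.06240 + 0.059432 + 0.094572 + 0.03060 = 0.315044 m ≈ 0.32 m

about 0.32 m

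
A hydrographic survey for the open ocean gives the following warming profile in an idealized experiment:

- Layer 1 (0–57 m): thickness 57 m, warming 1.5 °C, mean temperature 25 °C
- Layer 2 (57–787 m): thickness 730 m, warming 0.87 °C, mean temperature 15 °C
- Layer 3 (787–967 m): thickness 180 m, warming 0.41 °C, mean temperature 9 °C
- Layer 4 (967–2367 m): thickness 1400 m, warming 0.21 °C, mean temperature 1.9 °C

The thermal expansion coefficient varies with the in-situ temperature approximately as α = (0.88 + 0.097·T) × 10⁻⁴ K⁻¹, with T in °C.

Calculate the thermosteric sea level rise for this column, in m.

Layer 1: α = (0.88 + 0.097×25)×10⁻⁴ = 3.305×10⁻⁴ K⁻¹
Layer 2: α = (0.88 + 0.097×15)×10⁻⁴ = 2.335×10⁻⁴ K⁻¹
Layer 3: α = (0.88 + 0.097×9)×10⁻⁴ = 1.753×10⁻⁴ K⁻¹
Layer 4: α = (0.88 + 0.097×1.9)×10⁻⁴ = 1.0643×10⁻⁴ K⁻¹
0–57 m: 57 × 3.305×10⁻⁴ × 1.5 = 0.02825775 m
Layer 2: 0.87 × 730 × 2.335×10⁻⁴ = 0.14829585 m
0.41 × 1.753×10⁻⁴ × 180 = 0.01293714 m
0.21 × 1.0643×10⁻⁴ × 1400 = 0.03129042 m
Δh = 0.02825775 + 0.14829585 + 0.01293714 + 0.03129042 = 0.22078116 m ≈ 0.22 m

about 0.22 m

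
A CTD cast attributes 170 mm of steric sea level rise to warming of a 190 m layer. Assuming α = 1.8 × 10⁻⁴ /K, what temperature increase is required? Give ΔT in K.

about 5.0 K

ΔT = Δh/(αH) = 0.17 / (1.8×10⁻⁴ × 190) ≈ 4.971 K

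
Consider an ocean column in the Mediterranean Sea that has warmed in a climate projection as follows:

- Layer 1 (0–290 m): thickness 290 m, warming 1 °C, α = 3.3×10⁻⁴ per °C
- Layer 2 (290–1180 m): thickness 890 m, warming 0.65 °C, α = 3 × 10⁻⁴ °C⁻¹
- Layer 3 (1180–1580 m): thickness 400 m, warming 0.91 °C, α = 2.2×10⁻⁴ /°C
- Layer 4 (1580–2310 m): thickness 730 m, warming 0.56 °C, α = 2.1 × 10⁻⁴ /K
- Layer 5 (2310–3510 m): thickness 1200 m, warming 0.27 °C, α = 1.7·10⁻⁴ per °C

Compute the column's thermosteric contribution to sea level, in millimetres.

1 × 3.3×10⁻⁴ × 290 = 0.09570 m
890 × 0.65 × 3×10⁻⁴ = 0.17355 m
1180–1580 m: 400 × 0.91 × 2.2×10⁻⁴ = 0.08008 m
0.56 × 2.1×10⁻⁴ × 730 = 0.085848 m
0.27 × 1.7×10⁻⁴ × 1200 = 0.05508 m
Δh = 0.09570 + 0.17355 + 0.08008 + 0.085848 + 0.05508 = 0.490258 m

Δh ≈ 490 mm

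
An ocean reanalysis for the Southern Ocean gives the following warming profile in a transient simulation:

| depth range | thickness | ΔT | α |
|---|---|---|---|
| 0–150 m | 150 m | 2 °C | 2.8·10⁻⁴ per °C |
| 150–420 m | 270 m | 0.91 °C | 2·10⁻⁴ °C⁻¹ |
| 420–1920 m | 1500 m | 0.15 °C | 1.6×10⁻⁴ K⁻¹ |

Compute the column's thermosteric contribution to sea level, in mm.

about 170 mm

Layer 1: 2.8×10⁻⁴ × 150 × 2 = 0.08400 m
150–420 m: 270 × 0.91 × 2×10⁻⁴ = 0.04914 m
1500 × 1.6×10⁻⁴ × 0.15 = 0.03600 m
Δh = 0.08400 + 0.04914 + 0.03600 = 0.16914 m ≈ 170 mm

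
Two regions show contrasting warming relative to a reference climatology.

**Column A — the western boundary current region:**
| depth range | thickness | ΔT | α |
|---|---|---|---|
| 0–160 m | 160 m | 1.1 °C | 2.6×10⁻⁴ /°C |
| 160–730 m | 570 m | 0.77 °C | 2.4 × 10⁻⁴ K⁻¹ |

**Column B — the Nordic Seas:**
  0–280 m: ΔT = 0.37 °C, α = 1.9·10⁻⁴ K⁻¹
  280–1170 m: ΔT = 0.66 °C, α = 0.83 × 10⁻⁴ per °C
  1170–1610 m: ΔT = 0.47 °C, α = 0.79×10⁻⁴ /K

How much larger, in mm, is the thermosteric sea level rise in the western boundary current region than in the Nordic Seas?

A 1.1 × 2.6×10⁻⁴ × 160 = 0.04576 m
A 0.77 × 570 × 2.4×10⁻⁴ = 0.105336 m
A total: 0.151096 m
B 1.9×10⁻⁴ × 280 × 0.37 = 0.019684 m
B 280–1170 m: 0.83×10⁻⁴ × 890 × 0.66 = 0.0487542 m
B 0.79×10⁻⁴ × 440 × 0.47 = 0.0163372 m
B total: 0.0847754 m
Difference: 0.151096 − 0.0847754 = 0.0663206 m

66 mm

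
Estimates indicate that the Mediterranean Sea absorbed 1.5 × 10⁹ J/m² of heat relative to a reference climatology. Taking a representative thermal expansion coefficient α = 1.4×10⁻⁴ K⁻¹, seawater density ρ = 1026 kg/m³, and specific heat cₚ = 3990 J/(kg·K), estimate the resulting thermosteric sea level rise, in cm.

Δh = αQ/(ρcₚ) = 1.4×10⁻⁴ × 1.5×10⁹ / (1026 × 3990) ≈ 0.051298 m

about 5.13 cm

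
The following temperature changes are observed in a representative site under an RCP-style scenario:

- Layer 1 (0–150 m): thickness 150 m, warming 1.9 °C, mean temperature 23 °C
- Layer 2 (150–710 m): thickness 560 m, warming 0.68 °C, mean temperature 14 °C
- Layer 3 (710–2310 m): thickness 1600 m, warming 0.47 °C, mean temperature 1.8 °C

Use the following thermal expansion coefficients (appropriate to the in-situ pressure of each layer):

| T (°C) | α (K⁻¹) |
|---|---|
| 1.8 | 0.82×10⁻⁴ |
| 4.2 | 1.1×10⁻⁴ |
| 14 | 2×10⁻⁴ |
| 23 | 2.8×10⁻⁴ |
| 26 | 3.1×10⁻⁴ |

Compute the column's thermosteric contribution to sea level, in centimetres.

Δh ≈ 21.8 cm

Layer 1 at 23 °C → α = 2.8×10⁻⁴ K⁻¹
Layer 2 at 14 °C → α = 2×10⁻⁴ K⁻¹
Layer 3 at 1.8 °C → α = 0.82×10⁻⁴ K⁻¹
Layer 1: 2.8×10⁻⁴ × 150 × 1.9 = 0.07980 m
Layer 2: 560 × 0.68 × 2×10⁻⁴ = 0.07616 m
Layer 3: 1600 × 0.47 × 0.82×10⁻⁴ = 0.061664 m
Δh = 0.07980 + 0.07616 + 0.061664 = 0.217624 m ≈ 21.8 cm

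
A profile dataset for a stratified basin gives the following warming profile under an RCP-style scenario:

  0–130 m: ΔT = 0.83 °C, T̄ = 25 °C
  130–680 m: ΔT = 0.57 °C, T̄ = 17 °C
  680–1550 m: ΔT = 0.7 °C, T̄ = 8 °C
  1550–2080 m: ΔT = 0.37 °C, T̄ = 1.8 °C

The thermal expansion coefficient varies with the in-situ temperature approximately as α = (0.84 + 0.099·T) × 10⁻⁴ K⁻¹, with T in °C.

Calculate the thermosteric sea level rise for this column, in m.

Δh ≈ 0.234 m

Layer 1: α = (0.84 + 0.099×25)×10⁻⁴ = 3.315×10⁻⁴ K⁻¹
Layer 2: α = (0.84 + 0.099×17)×10⁻⁴ = 2.523×10⁻⁴ K⁻¹
Layer 3: α = (0.84 + 0.099×8)×10⁻⁴ = 1.632×10⁻⁴ K⁻¹
Layer 4: α = (0.84 + 0.099×1.8)×10⁻⁴ = 1.0182×10⁻⁴ K⁻¹
0–130 m: 3.315×10⁻⁴ × 0.83 × 130 = 0.03576885 m
130–680 m: 0.57 × 2.523×10⁻⁴ × 550 = 0.07909605 m
Layer 3: 870 × 1.632×10⁻⁴ × 0.7 = 0.0993888 m
1550–2080 m: 0.37 × 1.0182×10⁻⁴ × 530 = 0.019966902 m
Δh = 0.03576885 + 0.07909605 + 0.0993888 + 0.019966902 = 0.234220602 m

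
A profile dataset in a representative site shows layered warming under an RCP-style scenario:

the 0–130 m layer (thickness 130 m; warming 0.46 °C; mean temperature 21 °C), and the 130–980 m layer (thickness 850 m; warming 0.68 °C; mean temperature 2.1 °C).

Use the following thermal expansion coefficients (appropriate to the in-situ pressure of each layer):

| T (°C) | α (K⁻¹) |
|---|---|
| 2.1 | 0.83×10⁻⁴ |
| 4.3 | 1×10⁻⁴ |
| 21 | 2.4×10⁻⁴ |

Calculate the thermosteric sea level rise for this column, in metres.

Δh ≈ 0.0623 m

Layer 1 at 21 °C → α = 2.4×10⁻⁴ K⁻¹
Layer 2 at 2.1 °C → α = 0.83×10⁻⁴ K⁻¹
Layer 1: 130 × 0.46 × 2.4×10⁻⁴ = 0.014352 m
130–980 m: 0.68 × 0.83×10⁻⁴ × 850 = 0.047974 m
Δh = 0.014352 + 0.047974 = 0.062326 m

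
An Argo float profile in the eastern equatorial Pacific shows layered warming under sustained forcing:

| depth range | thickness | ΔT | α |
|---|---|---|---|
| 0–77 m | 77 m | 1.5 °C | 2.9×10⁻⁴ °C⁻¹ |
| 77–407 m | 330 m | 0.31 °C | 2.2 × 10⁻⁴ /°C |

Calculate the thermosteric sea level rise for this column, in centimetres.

Δh = 5.60 cm

Layer 1: 1.5 × 77 × 2.9×10⁻⁴ = 0.033495 m
77–407 m: 330 × 0.31 × 2.2×10⁻⁴ = 0.022506 m
Δh = 0.033495 + 0.022506 = 0.056001 m ≈ 5.60 cm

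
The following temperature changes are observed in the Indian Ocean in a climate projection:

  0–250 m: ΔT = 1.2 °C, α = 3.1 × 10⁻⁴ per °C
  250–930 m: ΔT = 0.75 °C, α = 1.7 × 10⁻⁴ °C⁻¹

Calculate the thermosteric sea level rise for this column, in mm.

180 mm of thermosteric rise

250 × 1.2 × 3.1×10⁻⁴ = 0.09300 m
Layer 2: 680 × 1.7×10⁻⁴ × 0.75 = 0.08670 m
Δh = 0.09300 + 0.08670 = 0.17970 m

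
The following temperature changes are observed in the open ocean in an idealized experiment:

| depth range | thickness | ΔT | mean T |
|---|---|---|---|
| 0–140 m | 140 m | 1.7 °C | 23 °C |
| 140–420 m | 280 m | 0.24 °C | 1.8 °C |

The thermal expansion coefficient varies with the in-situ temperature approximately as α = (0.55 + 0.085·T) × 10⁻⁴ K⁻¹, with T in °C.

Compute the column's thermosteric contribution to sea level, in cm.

Layer 1: α = (0.55 + 0.085×23)×10⁻⁴ = 2.505×10⁻⁴ K⁻¹
Layer 2: α = (0.55 + 0.085×1.8)×10⁻⁴ = 0.703×10⁻⁴ K⁻¹
Layer 1: 140 × 2.505×10⁻⁴ × 1.7 = 0.059619 m
280 × 0.703×10⁻⁴ × 0.24 = 0.00472416 m
Δh = 0.059619 + 0.00472416 = 0.06434316 m ≈ 6.43 cm

6.43 cm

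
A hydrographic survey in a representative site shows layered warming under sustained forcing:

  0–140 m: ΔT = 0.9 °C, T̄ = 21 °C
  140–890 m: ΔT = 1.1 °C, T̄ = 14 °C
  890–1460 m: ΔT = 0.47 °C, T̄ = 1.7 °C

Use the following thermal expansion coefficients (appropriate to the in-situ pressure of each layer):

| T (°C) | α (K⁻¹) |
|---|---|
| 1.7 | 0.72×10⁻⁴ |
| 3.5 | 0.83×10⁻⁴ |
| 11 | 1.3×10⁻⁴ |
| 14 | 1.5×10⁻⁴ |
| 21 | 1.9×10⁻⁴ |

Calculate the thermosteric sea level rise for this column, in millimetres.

Layer 1 at 21 °C → α = 1.9×10⁻⁴ K⁻¹
Layer 2 at 14 °C → α = 1.5×10⁻⁴ K⁻¹
Layer 3 at 1.7 °C → α = 0.72×10⁻⁴ K⁻¹
140 × 1.9×10⁻⁴ × 0.9 = 0.02394 m
140–890 m: 1.5×10⁻⁴ × 1.1 × 750 = 0.12375 m
890–1460 m: 0.72×10⁻⁴ × 570 × 0.47 = 0.0192888 m
Δh = 0.02394 + 0.12375 + 0.0192888 = 0.1669788 m

167 mm of thermosteric rise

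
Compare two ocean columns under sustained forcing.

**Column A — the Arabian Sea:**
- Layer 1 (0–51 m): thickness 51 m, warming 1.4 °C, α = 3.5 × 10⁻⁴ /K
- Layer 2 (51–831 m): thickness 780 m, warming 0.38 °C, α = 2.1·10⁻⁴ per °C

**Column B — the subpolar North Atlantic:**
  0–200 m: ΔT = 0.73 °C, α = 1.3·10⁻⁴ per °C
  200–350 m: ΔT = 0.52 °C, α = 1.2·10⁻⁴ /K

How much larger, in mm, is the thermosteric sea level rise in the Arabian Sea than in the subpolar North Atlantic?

A 0–51 m: 1.4 × 51 × 3.5×10⁻⁴ = 0.02499 m
A 51–831 m: 780 × 0.38 × 2.1×10⁻⁴ = 0.062244 m
A total: 0.087234 m
B 0–200 m: 200 × 1.3×10⁻⁴ × 0.73 = 0.01898 m
B Layer 2: 0.52 × 150 × 1.2×10⁻⁴ = 0.00936 m
B total: 0.02834 m
Difference: 0.087234 − 0.02834 = 0.058894 m

58.9 mm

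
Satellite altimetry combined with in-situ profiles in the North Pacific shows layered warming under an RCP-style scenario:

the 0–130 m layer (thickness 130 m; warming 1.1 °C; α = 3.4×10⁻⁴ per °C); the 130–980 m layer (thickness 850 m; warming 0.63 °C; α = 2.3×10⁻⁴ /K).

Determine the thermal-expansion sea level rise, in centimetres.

about 17 cm

130 × 1.1 × 3.4×10⁻⁴ = 0.04862 m
Layer 2: 850 × 0.63 × 2.3×10⁻⁴ = 0.123165 m
Δh = 0.04862 + 0.123165 = 0.171785 m ≈ 17 cm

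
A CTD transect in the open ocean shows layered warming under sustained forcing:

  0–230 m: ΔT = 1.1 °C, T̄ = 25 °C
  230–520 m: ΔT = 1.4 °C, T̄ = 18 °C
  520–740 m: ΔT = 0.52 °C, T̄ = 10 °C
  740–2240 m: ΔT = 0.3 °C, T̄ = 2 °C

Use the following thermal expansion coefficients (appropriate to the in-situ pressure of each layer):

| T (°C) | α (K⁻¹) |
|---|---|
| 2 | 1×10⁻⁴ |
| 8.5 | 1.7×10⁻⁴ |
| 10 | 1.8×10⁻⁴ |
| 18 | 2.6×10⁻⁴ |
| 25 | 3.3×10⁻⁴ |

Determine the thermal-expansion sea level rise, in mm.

Layer 1 at 25 °C → α = 3.3×10⁻⁴ K⁻¹
Layer 2 at 18 °C → α = 2.6×10⁻⁴ K⁻¹
Layer 3 at 10 °C → α = 1.8×10⁻⁴ K⁻¹
Layer 4 at 2 °C → α = 1×10⁻⁴ K⁻¹
230 × 3.3×10⁻⁴ × 1.1 = 0.08349 m
230–520 m: 290 × 1.4 × 2.6×10⁻⁴ = 0.10556 m
Layer 3: 220 × 1.8×10⁻⁴ × 0.52 = 0.020592 m
Layer 4: 1500 × 0.3 × 1×10⁻⁴ = 0.04500 m
Δh = 0.08349 + 0.10556 + 0.020592 + 0.04500 = 0.254642 m

Δh = 250 mm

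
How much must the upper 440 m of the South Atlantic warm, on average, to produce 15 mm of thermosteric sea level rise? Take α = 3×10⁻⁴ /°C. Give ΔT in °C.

about 0.114 °C

ΔT = Δh/(αH) = 0.015 / (3×10⁻⁴ × 440) ≈ 0.1136 °C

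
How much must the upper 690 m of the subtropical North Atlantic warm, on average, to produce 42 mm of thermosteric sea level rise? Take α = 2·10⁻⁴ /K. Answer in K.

ΔT ≈ 0.304 K

ΔT = Δh/(αH) = 0.042 / (2×10⁻⁴ × 690) ≈ 0.3043 K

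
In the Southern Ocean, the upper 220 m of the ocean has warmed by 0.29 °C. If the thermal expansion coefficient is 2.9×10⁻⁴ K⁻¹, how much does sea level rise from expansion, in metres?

Δh = αΔT·H = 2.9×10⁻⁴ × 0.29 × 220 = 0.018502 m

Δh = 0.0185 m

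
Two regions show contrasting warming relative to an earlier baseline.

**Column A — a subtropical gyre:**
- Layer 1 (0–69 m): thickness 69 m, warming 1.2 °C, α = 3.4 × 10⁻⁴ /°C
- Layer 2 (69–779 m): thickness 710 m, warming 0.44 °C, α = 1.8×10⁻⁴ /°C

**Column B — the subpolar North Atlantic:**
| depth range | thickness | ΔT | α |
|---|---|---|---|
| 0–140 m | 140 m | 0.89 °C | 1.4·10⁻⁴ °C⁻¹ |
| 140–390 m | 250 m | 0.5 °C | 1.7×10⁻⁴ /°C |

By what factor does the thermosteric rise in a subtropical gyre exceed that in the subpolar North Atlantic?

A Layer 1: 3.4×10⁻⁴ × 69 × 1.2 = 0.028152 m
A Layer 2: 0.44 × 710 × 1.8×10⁻⁴ = 0.056232 m
A total: 0.084384 m
B 0.89 × 1.4×10⁻⁴ × 140 = 0.017444 m
B 1.7×10⁻⁴ × 250 × 0.5 = 0.02125 m
B total: 0.038694 m
Ratio: 0.084384 / 0.038694 ≈ 2.181

≈ 2.18×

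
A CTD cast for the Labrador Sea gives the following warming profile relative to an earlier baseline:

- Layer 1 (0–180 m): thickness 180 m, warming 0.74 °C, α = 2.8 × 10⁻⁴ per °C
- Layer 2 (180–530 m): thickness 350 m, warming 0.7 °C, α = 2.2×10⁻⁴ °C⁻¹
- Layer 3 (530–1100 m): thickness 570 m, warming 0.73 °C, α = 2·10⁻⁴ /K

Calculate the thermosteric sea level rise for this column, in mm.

0–180 m: 2.8×10⁻⁴ × 180 × 0.74 = 0.037296 m
180–530 m: 0.7 × 350 × 2.2×10⁻⁴ = 0.05390 m
2×10⁻⁴ × 570 × 0.73 = 0.08322 m
Δh = 0.037296 + 0.05390 + 0.08322 = 0.174416 m ≈ 174 mm

about 174 mm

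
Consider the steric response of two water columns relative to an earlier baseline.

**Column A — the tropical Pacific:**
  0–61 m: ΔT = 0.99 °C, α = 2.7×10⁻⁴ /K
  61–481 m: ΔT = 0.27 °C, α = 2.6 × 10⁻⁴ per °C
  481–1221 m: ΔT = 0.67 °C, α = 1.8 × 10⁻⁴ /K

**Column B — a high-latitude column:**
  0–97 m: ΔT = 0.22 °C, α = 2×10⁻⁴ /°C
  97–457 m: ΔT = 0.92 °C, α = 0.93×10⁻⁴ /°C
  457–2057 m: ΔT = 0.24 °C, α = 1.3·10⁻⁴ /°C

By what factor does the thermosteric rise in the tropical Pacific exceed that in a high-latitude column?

≈ 1.6×

A Layer 1: 61 × 2.7×10⁻⁴ × 0.99 = 0.0163053 m
A 61–481 m: 420 × 2.6×10⁻⁴ × 0.27 = 0.029484 m
A Layer 3: 740 × 0.67 × 1.8×10⁻⁴ = 0.089244 m
A total: 0.1350333 m
B 2×10⁻⁴ × 0.22 × 97 = 0.004268 m
B 360 × 0.93×10⁻⁴ × 0.92 = 0.0308016 m
B 1600 × 1.3×10⁻⁴ × 0.24 = 0.04992 m
B total: 0.0849896 m
Ratio: 0.1350333 / 0.0849896 ≈ 1.589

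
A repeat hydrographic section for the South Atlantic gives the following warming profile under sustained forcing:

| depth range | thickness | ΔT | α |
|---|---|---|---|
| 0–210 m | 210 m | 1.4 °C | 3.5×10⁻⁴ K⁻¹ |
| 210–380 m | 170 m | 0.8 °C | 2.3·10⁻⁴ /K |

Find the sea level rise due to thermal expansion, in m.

1.4 × 210 × 3.5×10⁻⁴ = 0.10290 m
Layer 2: 0.8 × 2.3×10⁻⁴ × 170 = 0.03128 m
Δh = 0.10290 + 0.03128 = 0.13418 m

Δh = 0.134 m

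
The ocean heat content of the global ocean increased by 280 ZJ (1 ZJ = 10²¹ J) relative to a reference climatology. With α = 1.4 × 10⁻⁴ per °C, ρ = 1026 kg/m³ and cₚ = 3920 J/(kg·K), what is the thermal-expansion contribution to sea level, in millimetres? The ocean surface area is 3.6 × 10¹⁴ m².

Per unit area: Q = 280×10²¹ / (3.6×10¹⁴) ≈ 7.778×10⁸ J/m²
Δh = αQ/(ρcₚ) = 1.4×10⁻⁴ × 7.778×10⁸ / (1026 × 3920) ≈ 0.027075 m

Δh ≈ 27 mm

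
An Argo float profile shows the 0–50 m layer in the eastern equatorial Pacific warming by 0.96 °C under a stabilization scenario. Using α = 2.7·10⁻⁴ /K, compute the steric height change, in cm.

about 1.3 cm

Δh = αΔT·H = 2.7×10⁻⁴ × 0.96 × 50 = 0.01296 m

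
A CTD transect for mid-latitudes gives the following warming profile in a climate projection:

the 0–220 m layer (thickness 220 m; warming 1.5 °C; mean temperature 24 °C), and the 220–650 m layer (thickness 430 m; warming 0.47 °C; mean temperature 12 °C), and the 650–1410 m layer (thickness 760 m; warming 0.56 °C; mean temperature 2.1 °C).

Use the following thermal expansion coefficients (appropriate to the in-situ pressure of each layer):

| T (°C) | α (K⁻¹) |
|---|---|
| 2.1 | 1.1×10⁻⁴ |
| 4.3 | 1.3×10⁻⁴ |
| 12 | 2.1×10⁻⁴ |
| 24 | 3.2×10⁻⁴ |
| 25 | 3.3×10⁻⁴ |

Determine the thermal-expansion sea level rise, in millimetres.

Layer 1 at 24 °C → α = 3.2×10⁻⁴ K⁻¹
Layer 2 at 12 °C → α = 2.1×10⁻⁴ K⁻¹
Layer 3 at 2.1 °C → α = 1.1×10⁻⁴ K⁻¹
0–220 m: 3.2×10⁻⁴ × 220 × 1.5 = 0.10560 m
220–650 m: 430 × 0.47 × 2.1×10⁻⁴ = 0.042441 m
760 × 1.1×10⁻⁴ × 0.56 = 0.046816 m
Δh = 0.10560 + 0.042441 + 0.046816 = 0.194857 m ≈ 190 mm

190 mm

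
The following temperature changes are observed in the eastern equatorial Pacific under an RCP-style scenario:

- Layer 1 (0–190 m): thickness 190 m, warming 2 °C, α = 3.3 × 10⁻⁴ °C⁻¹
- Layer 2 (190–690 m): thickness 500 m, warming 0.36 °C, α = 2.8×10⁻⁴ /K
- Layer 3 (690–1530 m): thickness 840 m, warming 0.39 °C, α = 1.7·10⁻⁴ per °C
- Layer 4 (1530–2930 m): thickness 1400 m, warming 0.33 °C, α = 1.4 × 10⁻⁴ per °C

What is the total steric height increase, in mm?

Δh = 296 mm

0–190 m: 3.3×10⁻⁴ × 2 × 190 = 0.12540 m
Layer 2: 2.8×10⁻⁴ × 0.36 × 500 = 0.05040 m
690–1530 m: 840 × 0.39 × 1.7×10⁻⁴ = 0.055692 m
1.4×10⁻⁴ × 0.33 × 1400 = 0.06468 m
Δh = 0.12540 + 0.05040 + 0.055692 + 0.06468 = 0.296172 m ≈ 296 mm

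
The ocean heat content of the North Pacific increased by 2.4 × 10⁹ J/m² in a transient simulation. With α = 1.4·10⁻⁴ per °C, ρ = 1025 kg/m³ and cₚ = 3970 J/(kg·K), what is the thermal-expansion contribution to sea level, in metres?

about 0.0826 m

Δh = αQ/(ρcₚ) = 1.4×10⁻⁴ × 2.4×10⁹ / (1025 × 3970) ≈ 0.08257 m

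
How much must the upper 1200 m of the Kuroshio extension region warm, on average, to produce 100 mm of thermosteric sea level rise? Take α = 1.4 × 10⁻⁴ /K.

ΔT = Δh/(αH) = 0.1 / (1.4×10⁻⁴ × 1200) ≈ 0.5952 K

ΔT ≈ 0.595 K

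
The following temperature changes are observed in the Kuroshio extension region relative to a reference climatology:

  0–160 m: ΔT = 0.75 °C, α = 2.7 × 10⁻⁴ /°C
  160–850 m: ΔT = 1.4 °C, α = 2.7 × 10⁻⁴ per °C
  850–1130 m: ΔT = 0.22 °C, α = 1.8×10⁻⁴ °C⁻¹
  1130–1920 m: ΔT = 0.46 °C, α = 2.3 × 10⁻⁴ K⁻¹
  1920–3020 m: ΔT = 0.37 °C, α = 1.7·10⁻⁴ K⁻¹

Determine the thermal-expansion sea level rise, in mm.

160 × 2.7×10⁻⁴ × 0.75 = 0.03240 m
Layer 2: 2.7×10⁻⁴ × 690 × 1.4 = 0.26082 m
850–1130 m: 1.8×10⁻⁴ × 280 × 0.22 = 0.011088 m
1130–1920 m: 0.46 × 2.3×10⁻⁴ × 790 = 0.083582 m
Layer 5: 1100 × 0.37 × 1.7×10⁻⁴ = 0.06919 m
Δh = 0.03240 + 0.26082 + 0.011088 + 0.083582 + 0.06919 = 0.45708 m ≈ 457 mm

about 457 mm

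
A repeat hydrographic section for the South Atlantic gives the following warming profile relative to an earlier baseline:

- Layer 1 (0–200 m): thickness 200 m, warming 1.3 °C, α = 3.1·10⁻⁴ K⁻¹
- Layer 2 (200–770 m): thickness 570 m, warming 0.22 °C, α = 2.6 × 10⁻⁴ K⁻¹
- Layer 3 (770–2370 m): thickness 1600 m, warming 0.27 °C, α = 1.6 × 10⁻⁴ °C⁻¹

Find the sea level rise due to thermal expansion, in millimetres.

Δh = 182 mm

0–200 m: 1.3 × 200 × 3.1×10⁻⁴ = 0.08060 m
200–770 m: 570 × 0.22 × 2.6×10⁻⁴ = 0.032604 m
770–2370 m: 1600 × 0.27 × 1.6×10⁻⁴ = 0.06912 m
Δh = 0.08060 + 0.032604 + 0.06912 = 0.182324 m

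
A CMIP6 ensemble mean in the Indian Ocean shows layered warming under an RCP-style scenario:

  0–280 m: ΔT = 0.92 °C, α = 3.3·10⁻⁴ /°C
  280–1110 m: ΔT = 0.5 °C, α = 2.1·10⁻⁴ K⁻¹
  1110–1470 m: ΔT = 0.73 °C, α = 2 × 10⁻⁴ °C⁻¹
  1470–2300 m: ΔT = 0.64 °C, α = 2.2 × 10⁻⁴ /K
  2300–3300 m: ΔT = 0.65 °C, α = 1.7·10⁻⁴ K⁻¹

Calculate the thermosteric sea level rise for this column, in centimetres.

Δh ≈ 45.2 cm

280 × 3.3×10⁻⁴ × 0.92 = 0.085008 m
Layer 2: 830 × 2.1×10⁻⁴ × 0.5 = 0.08715 m
1110–1470 m: 0.73 × 360 × 2×10⁻⁴ = 0.05256 m
Layer 4: 0.64 × 830 × 2.2×10⁻⁴ = 0.116864 m
2300–3300 m: 1.7×10⁻⁴ × 0.65 × 1000 = 0.11050 m
Δh = 0.085008 + 0.08715 + 0.05256 + 0.116864 + 0.11050 = 0.452082 m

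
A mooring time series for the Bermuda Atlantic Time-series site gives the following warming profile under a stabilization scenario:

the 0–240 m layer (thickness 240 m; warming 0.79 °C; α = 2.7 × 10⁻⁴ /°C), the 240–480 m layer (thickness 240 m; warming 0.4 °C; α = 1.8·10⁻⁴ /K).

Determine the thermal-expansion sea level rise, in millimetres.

Δh ≈ 68.5 mm

0–240 m: 240 × 2.7×10⁻⁴ × 0.79 = 0.051192 m
240–480 m: 0.4 × 240 × 1.8×10⁻⁴ = 0.01728 m
Δh = 0.051192 + 0.01728 = 0.068472 m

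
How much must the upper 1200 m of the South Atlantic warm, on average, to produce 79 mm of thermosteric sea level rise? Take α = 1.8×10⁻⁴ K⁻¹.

ΔT = Δh/(αH) = 0.079 / (1.8×10⁻⁴ × 1200) ≈ 0.3657 K

0.366 K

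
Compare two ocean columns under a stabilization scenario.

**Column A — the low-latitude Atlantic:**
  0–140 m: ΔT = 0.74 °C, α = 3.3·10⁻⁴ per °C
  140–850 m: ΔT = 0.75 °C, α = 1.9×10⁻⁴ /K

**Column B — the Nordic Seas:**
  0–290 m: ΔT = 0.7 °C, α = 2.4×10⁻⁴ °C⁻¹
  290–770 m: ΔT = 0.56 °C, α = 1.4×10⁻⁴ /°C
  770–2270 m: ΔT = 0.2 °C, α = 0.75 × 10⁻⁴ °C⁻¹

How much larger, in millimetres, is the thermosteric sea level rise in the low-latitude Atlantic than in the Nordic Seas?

A 0–140 m: 140 × 3.3×10⁻⁴ × 0.74 = 0.034188 m
A 1.9×10⁻⁴ × 710 × 0.75 = 0.101175 m
A total: 0.135363 m
B 0–290 m: 290 × 2.4×10⁻⁴ × 0.7 = 0.04872 m
B 0.56 × 480 × 1.4×10⁻⁴ = 0.037632 m
B Layer 3: 1500 × 0.75×10⁻⁴ × 0.2 = 0.02250 m
B total: 0.108852 m
Difference: 0.135363 − 0.108852 = 0.026511 m

Δh_A − Δh_B ≈ 26.5 mm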